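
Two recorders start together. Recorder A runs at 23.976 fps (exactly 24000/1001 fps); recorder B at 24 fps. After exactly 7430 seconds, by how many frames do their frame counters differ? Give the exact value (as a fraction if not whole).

178320/1001 frames

A emits 24000/1001 × 7430 = 178320000/1001 frames; B emits 24 × 7430 = 178320.
Difference = 178320/1001 frames (≈ 178.1419); B is ahead of A.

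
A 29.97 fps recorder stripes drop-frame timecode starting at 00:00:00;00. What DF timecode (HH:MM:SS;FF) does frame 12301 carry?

Ten DF minutes hold 17982 frames, so frame 12301 lies in block 0 (frames 0–17981) with 12301 frames into that block.
The block's first minute is 1800 frames and the rest 1798 each; 12301 frames reaches minute 6, so 0 × 18 + 6 × 2 = 12 labels have been skipped so far.
Adding those back, label number 12301 + 12 = 12313 at 30 labels/s is 410 s + 13 f = 0 h 6 min 50 s frame 13, i.e. 00:06:50;13.

00:06:50;13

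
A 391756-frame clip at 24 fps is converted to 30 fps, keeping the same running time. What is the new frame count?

Target frames = source frames × (target rate / source rate) = 391756 × (30)/(24) = 391756 × 5/4 = 489695.

489695 frames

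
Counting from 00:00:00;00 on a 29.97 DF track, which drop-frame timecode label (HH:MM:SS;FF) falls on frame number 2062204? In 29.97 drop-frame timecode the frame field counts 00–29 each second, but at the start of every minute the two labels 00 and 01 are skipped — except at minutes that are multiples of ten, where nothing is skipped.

19:06:48;28

Each 10-minute DF block holds 10 × 60 × 30 − 9 × 2 = 17982 frames. 2062204 ÷ 17982 → 114 full blocks, remainder 12256.
Within the partial block the first minute is 1800 frames and each further minute 1798, so 6 further minute boundaries passed. Total skipped labels = 18 × 114 + 2 × 6 = 2064.
Non-drop label index = 2062204 + 2064 = 2064268; at 30 labels/s that is 19:06:48:28, i.e. DF 19:06:48;28.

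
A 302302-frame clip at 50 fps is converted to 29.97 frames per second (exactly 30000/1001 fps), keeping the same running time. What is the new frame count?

Target frames = source frames × (target rate / source rate) = 302302 × (30000/1001)/(50) = 302302 × 600/1001 = 181200.

181200 frames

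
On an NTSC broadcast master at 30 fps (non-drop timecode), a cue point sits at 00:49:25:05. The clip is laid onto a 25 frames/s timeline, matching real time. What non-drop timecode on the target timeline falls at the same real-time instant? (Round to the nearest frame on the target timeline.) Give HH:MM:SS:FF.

Source frame index: (0×3600 + 49×60 + 25) × 30 + 5 = 88955.
Real time: 88955 / (30) = 17791/6 s.
Target frame: (17791/6) × (25) = 444775/6 ≈ 74129.167 → 74129.
At 25 labels/s: frame 74129 → 00:49:25:04.

00:49:25:04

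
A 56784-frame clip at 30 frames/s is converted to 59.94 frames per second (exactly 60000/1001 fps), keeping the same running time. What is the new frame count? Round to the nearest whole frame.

113455 frames

Frames at target rate = 56784 × (60000/1001) / (30) = 1248000/11 ≈ 113454.545.
Nearest whole frame: 113455.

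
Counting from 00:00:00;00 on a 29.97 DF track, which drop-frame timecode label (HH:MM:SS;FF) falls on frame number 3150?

00:01:45;02

Ten DF minutes hold 17982 frames, so frame 3150 lies in block 0 (frames 0–17981) with 3150 frames into that block.
The block's first minute is 1800 frames and the rest 1798 each; 3150 frames reaches minute 1, so 0 × 18 + 1 × 2 = 2 labels have been skipped so far.
Adding those back, label number 3150 + 2 = 3152 at 30 labels/s is 105 s + 2 f = 0 h 1 min 45 s frame 2, i.e. 00:01:45;02.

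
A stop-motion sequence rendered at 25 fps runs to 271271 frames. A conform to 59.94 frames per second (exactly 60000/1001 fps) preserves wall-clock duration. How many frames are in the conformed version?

Target frames = source frames × (target rate / source rate) = 271271 × (60000/1001)/(25) = 271271 × 2400/1001 = 650400.

650400 frames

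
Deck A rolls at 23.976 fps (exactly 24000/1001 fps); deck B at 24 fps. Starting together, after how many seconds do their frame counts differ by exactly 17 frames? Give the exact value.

The gap grows by |24 − 24000/1001| = 24/1001 frames per second.
Time for a 17-frame gap: 17 ÷ (24/1001) = 17017/24 s.

17017/24 seconds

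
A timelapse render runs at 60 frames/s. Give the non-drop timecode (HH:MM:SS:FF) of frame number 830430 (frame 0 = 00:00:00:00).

03:50:40:30

830430 ÷ 60 = 13840 full seconds, remainder 30 frames.
13840 s = 3 h 50 min 40 s.
Timecode: 03:50:40:30.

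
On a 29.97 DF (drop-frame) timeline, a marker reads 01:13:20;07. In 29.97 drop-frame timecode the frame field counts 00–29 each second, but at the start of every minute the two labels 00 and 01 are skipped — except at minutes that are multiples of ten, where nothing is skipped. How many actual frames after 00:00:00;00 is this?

131875

Complete 10-minute blocks: 7, each 17982 frames → 125874.
Remaining 3 whole minutes in the current block: 1800 + 2 × 1798 = 5396 frames.
Within the current minute: 20 × 30 + 7 − 2 = 605 (labels ;00/;01 skipped at this minute). Total = 125874 + 5396 + 605 = 131875.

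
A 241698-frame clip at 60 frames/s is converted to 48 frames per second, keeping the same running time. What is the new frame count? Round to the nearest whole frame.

193358 frames

Frames at target rate = 241698 × (48) / (60) = 966792/5 ≈ 193358.400.
Nearest whole frame: 193358.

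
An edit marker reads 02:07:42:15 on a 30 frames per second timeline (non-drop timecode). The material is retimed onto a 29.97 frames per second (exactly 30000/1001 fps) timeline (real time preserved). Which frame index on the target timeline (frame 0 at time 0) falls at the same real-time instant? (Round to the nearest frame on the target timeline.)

frame 229645

Source frame index: (2×3600 + 7×60 + 42) × 30 + 15 = 229875.
Real time: 229875 / (30) = 15325/2 s.
Target frame: (15325/2) × (30000/1001) = 229875000/1001 ≈ 229645.355 → 229645.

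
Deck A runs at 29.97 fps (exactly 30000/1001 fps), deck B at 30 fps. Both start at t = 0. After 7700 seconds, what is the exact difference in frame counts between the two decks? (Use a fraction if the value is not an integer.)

A emits 30000/1001 × 7700 = 3000000/13 frames; B emits 30 × 7700 = 231000.
Difference = 3000/13 frames (≈ 230.7692); B is ahead of A.

3000/13 frames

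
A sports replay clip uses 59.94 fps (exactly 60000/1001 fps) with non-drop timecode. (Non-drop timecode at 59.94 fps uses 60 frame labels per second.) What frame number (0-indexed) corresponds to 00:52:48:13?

Total seconds to the label: (0 × 3600 + 52 × 60 + 48) = 3168.
Frame index = 3168 × 60 + 13 = 190093.

frame 190093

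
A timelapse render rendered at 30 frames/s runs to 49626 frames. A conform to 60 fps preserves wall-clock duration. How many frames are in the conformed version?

Target frames = source frames × (target rate / source rate) = 49626 × (60)/(30) = 49626 × 2 = 99252.

99252 frames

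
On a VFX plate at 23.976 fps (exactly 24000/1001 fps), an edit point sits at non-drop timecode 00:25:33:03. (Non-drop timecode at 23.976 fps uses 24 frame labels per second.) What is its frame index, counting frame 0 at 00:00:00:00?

frame 36795

Total seconds to the label: (0 × 3600 + 25 × 60 + 33) = 1533.
Frame index = 1533 × 24 + 3 = 36795.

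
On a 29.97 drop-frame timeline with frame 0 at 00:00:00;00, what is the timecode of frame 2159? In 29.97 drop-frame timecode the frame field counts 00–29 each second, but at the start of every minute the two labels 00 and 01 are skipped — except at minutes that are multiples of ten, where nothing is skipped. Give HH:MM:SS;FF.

Each 10-minute DF block holds 10 × 60 × 30 − 9 × 2 = 17982 frames. 2159 ÷ 17982 → 0 full blocks, remainder 2159.
Within the partial block the first minute is 1800 frames and each further minute 1798, so 1 further minute boundary passed. Total skipped labels = 18 × 0 + 2 × 1 = 2.
Non-drop label index = 2159 + 2 = 2161; at 30 labels/s that is 00:01:12:01, i.e. DF 00:01:12;01.

00:01:12;01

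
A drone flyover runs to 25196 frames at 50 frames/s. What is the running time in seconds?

Running time = 25196 / (50) = 503.92 s.

503.92 seconds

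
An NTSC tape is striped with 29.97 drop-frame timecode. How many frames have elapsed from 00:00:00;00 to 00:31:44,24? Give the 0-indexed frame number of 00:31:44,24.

57088

As if non-drop at 30 labels/s: (0 × 3600 + 31 × 60 + 44) × 30 + 24 = 57144.
Minute boundaries passed: 31; those not divisible by 10: 31 − 3 = 28; dropped labels = 2 × 28 = 56.
Actual frame index = 57144 − 56 = 57088.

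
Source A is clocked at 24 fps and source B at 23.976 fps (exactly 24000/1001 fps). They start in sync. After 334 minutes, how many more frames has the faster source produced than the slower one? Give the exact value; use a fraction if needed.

334 min = 20040 s.
A emits 24 × 20040 = 480960 frames; B emits 24000/1001 × 20040 = 480960000/1001.
Difference = 480960/1001 frames (≈ 480.4795); B is behind A.

480960/1001 frames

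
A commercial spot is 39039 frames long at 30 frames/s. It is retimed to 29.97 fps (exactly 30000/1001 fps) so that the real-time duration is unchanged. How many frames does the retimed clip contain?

39000 frames

Target frames = source frames × (target rate / source rate) = 39039 × (30000/1001)/(30) = 39039 × 1000/1001 = 39000.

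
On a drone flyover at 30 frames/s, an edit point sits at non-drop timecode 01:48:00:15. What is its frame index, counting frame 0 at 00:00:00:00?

Total seconds to the label: (1 × 3600 + 48 × 60 + 0) = 6480.
Frame index = 6480 × 30 + 15 = 194415.

194415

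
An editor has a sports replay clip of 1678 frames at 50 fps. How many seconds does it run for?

33.56 seconds

Running time = 1678 / (50) = 33.56 s.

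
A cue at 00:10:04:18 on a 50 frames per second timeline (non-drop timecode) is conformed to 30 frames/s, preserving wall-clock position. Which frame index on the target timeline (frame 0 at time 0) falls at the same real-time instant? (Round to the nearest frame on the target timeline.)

Source frame index: (0×3600 + 10×60 + 4) × 50 + 18 = 30218.
Real time: 30218 / (50) = 15109/25 s.
Target frame: (15109/25) × (30) = 90654/5 ≈ 18130.800 → 18131.

frame 18131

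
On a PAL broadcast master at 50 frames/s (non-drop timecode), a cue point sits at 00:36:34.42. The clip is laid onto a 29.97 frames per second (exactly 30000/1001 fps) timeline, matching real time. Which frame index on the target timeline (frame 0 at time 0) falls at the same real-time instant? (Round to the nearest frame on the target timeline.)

Source frame index: (0×3600 + 36×60 + 34) × 50 + 42 = 109742.
Real time: 109742 / (50) = 54871/25 s.
Target frame: (54871/25) × (30000/1001) = 65845200/1001 ≈ 65779.421 → 65779.

frame 65779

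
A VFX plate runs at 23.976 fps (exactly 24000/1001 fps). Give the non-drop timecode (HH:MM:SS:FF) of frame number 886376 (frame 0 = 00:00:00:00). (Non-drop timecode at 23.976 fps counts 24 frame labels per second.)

886376 ÷ 24 = 36932 full seconds, remainder 8 frames.
36932 s = 10 h 15 min 32 s.
Timecode: 10:15:32:08.

10:15:32:08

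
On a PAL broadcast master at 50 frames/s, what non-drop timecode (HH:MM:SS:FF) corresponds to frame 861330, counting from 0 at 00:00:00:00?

861330 ÷ 50 = 17226 full seconds, remainder 30 frames.
17226 s = 4 h 47 min 6 s.
Timecode: 04:47:06:30.

04:47:06:30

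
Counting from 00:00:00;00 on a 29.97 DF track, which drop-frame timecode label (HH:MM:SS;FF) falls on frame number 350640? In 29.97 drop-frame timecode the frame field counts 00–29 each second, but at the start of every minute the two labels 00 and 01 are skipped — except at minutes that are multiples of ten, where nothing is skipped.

Each 10-minute DF block holds 10 × 60 × 30 − 9 × 2 = 17982 frames. 350640 ÷ 17982 → 19 full blocks, remainder 8982.
Within the partial block the first minute is 1800 frames and each further minute 1798, so 4 further minute boundaries passed. Total skipped labels = 18 × 19 + 2 × 4 = 350.
Non-drop label index = 350640 + 350 = 350990; at 30 labels/s that is 03:14:59:20, i.e. DF 03:14:59;20.

03:14:59;20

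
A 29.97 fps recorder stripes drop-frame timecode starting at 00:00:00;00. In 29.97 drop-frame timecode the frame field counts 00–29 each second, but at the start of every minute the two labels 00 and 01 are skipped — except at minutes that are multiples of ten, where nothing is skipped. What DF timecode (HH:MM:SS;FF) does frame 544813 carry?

05:02:58;17

Ten DF minutes hold 17982 frames, so frame 544813 lies in block 30 (frames 539460–557441) with 5353 frames into that block.
The block's first minute is 1800 frames and the rest 1798 each; 5353 frames reaches minute 2, so 30 × 18 + 2 × 2 = 544 labels have been skipped so far.
Adding those back, label number 544813 + 544 = 545357 at 30 labels/s is 18178 s + 17 f = 5 h 2 min 58 s frame 17, i.e. 05:02:58;17.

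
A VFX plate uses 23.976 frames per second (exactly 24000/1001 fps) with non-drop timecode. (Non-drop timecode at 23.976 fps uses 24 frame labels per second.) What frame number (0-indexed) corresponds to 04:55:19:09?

Total seconds to the label: (4 × 3600 + 55 × 60 + 19) = 17719.
Frame index = 17719 × 24 + 9 = 425265.

425265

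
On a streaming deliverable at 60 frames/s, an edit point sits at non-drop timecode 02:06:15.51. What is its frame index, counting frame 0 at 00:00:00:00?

Total seconds to the label: (2 × 3600 + 6 × 60 + 15) = 7575.
Frame index = 7575 × 60 + 51 = 454551.

454551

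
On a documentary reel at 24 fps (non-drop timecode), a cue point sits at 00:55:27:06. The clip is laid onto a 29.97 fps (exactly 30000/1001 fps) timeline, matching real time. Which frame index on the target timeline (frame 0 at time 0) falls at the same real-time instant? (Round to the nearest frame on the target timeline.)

frame 99718

Source frame index: (0×3600 + 55×60 + 27) × 24 + 6 = 79854.
Real time: 79854 / (24) = 13309/4 s.
Target frame: (13309/4) × (30000/1001) = 99817500/1001 ≈ 99717.782 → 99718.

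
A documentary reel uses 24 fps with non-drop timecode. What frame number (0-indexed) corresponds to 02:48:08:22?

Total seconds to the label: (2 × 3600 + 48 × 60 + 8) = 10088.
Frame index = 10088 × 24 + 22 = 242134.

242134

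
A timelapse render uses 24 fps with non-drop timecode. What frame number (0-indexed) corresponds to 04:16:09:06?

Total seconds to the label: (4 × 3600 + 16 × 60 + 9) = 15369.
Frame index = 15369 × 24 + 6 = 368862.

frame 368862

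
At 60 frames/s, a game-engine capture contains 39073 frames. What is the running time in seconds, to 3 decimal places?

651.217 seconds

Running time = 39073 × 1/60 = 39073/60 s ≈ 651.217 s.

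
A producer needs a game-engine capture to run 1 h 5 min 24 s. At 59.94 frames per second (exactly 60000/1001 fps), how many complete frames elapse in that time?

1 h 5 min 24 s = 3924 s.
Frames = 3924 × 60000/1001 = 235440000/1001 ≈ 235204.7952.
Complete frames: 235204.

235204 frames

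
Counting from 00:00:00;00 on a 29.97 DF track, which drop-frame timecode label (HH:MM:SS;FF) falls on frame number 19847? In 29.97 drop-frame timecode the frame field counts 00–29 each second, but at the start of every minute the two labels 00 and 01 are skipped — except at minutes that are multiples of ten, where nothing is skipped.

Each 10-minute DF block holds 10 × 60 × 30 − 9 × 2 = 17982 frames. 19847 ÷ 17982 → 1 full block, remainder 1865.
Within the partial block the first minute is 1800 frames and each further minute 1798, so 1 further minute boundary passed. Total skipped labels = 18 × 1 + 2 × 1 = 20.
Non-drop label index = 19847 + 20 = 19867; at 30 labels/s that is 00:11:02:07, i.e. DF 00:11:02;07.

00:11:02;07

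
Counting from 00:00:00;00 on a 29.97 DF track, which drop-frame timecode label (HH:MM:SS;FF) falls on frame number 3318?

00:01:50;20

Ten DF minutes hold 17982 frames, so frame 3318 lies in block 0 (frames 0–17981) with 3318 frames into that block.
The block's first minute is 1800 frames and the rest 1798 each; 3318 frames reaches minute 1, so 0 × 18 + 1 × 2 = 2 labels have been skipped so far.
Adding those back, label number 3318 + 2 = 3320 at 30 labels/s is 110 s + 20 f = 0 h 1 min 50 s frame 20, i.e. 00:01:50;20.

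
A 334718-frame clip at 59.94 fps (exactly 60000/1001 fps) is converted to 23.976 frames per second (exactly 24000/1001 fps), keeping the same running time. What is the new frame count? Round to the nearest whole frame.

133887 frames

Frames at target rate = 334718 × (24000/1001) / (60000/1001) = 669436/5 ≈ 133887.200.
Nearest whole frame: 133887.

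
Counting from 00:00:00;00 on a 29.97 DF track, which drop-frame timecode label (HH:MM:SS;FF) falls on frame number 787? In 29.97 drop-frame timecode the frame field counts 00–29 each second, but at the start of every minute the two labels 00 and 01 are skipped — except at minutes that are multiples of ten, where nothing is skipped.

00:00:26;07

Each 10-minute DF block holds 10 × 60 × 30 − 9 × 2 = 17982 frames. 787 ÷ 17982 → 0 full blocks, remainder 787.
Within the partial block the first minute is 1800 frames and each further minute 1798, so 0 further minute boundaries passed. Total skipped labels = 18 × 0 + 2 × 0 = 0.
Non-drop label index = 787 + 0 = 787; at 30 labels/s that is 00:00:26:07, i.e. DF 00:00:26;07.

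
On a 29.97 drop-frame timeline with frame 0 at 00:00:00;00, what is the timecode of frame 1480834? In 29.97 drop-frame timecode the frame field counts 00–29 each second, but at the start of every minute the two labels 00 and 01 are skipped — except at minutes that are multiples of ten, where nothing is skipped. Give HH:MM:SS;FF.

Each 10-minute DF block holds 10 × 60 × 30 − 9 × 2 = 17982 frames. 1480834 ÷ 17982 → 82 full blocks, remainder 6310.
Within the partial block the first minute is 1800 frames and each further minute 1798, so 3 further minute boundaries passed. Total skipped labels = 18 × 82 + 2 × 3 = 1482.
Non-drop label index = 1480834 + 1482 = 1482316; at 30 labels/s that is 13:43:30:16, i.e. DF 13:43:30;16.

13:43:30;16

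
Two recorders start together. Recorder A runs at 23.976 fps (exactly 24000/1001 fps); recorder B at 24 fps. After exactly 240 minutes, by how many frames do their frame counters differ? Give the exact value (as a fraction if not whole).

240 min = 14400 s.
A emits 24000/1001 × 14400 = 345600000/1001 frames; B emits 24 × 14400 = 345600.
Difference = 345600/1001 frames (≈ 345.2547); B is ahead of A.

345600/1001 frames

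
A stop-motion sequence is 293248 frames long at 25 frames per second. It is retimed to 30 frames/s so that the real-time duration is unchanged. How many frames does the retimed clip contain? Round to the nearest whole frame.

351898 frames

Frames at target rate = 293248 × (30) / (25) = 1759488/5 ≈ 351897.600.
Nearest whole frame: 351898.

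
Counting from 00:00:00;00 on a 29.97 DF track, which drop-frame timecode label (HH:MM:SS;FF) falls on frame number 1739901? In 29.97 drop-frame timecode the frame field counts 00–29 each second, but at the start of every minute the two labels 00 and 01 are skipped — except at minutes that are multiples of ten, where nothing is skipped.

Each 10-minute DF block holds 10 × 60 × 30 − 9 × 2 = 17982 frames. 1739901 ÷ 17982 → 96 full blocks, remainder 13629.
Within the partial block the first minute is 1800 frames and each further minute 1798, so 7 further minute boundaries passed. Total skipped labels = 18 × 96 + 2 × 7 = 1742.
Non-drop label index = 1739901 + 1742 = 1741643; at 30 labels/s that is 16:07:34:23, i.e. DF 16:07:34;23.

16:07:34;23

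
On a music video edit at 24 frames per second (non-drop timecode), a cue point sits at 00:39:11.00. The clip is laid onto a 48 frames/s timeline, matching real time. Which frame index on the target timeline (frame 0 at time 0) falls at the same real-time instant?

Source frame index: (0×3600 + 39×60 + 11) × 24 + 0 = 56424.
Real time: 56424 / (24) = 2351 s.
Target frame: (2351) × (48) = 112848.

frame 112848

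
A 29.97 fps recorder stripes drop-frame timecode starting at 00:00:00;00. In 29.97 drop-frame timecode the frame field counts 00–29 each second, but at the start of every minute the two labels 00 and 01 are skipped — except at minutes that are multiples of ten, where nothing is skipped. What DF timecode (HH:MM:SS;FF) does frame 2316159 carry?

Ten DF minutes hold 17982 frames, so frame 2316159 lies in block 128 (frames 2301696–2319677) with 14463 frames into that block.
The block's first minute is 1800 frames and the rest 1798 each; 14463 frames reaches minute 8, so 128 × 18 + 8 × 2 = 2320 labels have been skipped so far.
Adding those back, label number 2316159 + 2320 = 2318479 at 30 labels/s is 77282 s + 19 f = 21 h 28 min 2 s frame 19, i.e. 21:28:02;19.

21:28:02;19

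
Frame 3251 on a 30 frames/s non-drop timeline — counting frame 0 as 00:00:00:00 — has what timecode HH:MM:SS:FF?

3251 ÷ 30 = 108 full seconds, remainder 11 frames.
108 s = 0 h 1 min 48 s.
Timecode: 00:01:48:11.

00:01:48:11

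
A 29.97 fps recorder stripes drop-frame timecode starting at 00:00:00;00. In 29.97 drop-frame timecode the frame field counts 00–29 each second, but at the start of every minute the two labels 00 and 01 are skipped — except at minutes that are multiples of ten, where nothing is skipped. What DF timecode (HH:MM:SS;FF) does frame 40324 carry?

00:22:25;14

Each 10-minute DF block holds 10 × 60 × 30 − 9 × 2 = 17982 frames. 40324 ÷ 17982 → 2 full blocks, remainder 4360.
Within the partial block the first minute is 1800 frames and each further minute 1798, so 2 further minute boundaries passed. Total skipped labels = 18 × 2 + 2 × 2 = 40.
Non-drop label index = 40324 + 40 = 40364; at 30 labels/s that is 00:22:25:14, i.e. DF 00:22:25;14.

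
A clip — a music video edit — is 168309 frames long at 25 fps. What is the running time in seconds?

6732.36 seconds

Running time = 168309 / (25) = 6732.36 s.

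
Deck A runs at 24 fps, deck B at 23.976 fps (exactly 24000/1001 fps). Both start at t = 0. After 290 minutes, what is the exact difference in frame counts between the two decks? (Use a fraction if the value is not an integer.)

417600/1001 frames

290 min = 17400 s.
A emits 24 × 17400 = 417600 frames; B emits 24000/1001 × 17400 = 417600000/1001.
Difference = 417600/1001 frames (≈ 417.1828); B is behind A.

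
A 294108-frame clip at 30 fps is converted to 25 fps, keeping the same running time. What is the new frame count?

Target frames = source frames × (target rate / source rate) = 294108 × (25)/(30) = 294108 × 5/6 = 245090.

245090 frames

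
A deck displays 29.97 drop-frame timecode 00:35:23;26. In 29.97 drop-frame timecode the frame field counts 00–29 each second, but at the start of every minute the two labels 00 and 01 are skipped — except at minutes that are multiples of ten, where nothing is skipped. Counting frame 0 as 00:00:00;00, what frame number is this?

63652

Complete 10-minute blocks: 3, each 17982 frames → 53946.
Remaining 5 whole minutes in the current block: 1800 + 4 × 1798 = 8992 frames.
Within the current minute: 23 × 30 + 26 − 2 = 714 (labels ;00/;01 skipped at this minute). Total = 53946 + 8992 + 714 = 63652.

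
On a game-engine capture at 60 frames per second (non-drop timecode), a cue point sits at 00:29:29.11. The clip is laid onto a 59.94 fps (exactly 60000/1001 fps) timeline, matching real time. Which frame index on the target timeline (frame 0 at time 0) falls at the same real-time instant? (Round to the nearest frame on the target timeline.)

Source frame index: (0×3600 + 29×60 + 29) × 60 + 11 = 106151.
Real time: 106151 / (60) = 106151/60 s.
Target frame: (106151/60) × (60000/1001) = 106151000/1001 ≈ 106044.955 → 106045.

frame 106045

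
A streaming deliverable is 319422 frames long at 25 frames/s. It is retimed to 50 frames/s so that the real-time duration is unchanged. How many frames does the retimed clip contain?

638844 frames

Target frames = source frames × (target rate / source rate) = 319422 × (50)/(25) = 319422 × 2 = 638844.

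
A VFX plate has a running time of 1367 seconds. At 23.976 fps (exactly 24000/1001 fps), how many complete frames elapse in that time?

32775 frames

Frames = 1367 × 24000/1001 = 32808000/1001 ≈ 32775.2248.
Complete frames: 32775.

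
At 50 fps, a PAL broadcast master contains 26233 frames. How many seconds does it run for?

Running time = 26233 / (50) = 524.66 s.

524.66 seconds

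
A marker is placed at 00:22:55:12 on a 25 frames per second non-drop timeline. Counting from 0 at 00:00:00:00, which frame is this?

frame 34387

Total seconds to the label: (0 × 3600 + 22 × 60 + 55) = 1375.
Frame index = 1375 × 25 + 12 = 34387.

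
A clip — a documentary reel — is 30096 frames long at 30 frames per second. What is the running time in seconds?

1003.2 seconds

Running time = 30096 / (30) = 1003.2 s.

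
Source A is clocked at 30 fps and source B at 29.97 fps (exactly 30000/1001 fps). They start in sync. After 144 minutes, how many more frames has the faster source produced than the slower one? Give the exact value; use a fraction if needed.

144 min = 8640 s.
A emits 30 × 8640 = 259200 frames; B emits 30000/1001 × 8640 = 259200000/1001.
Difference = 259200/1001 frames (≈ 258.9411); B is behind A.

259200/1001 frames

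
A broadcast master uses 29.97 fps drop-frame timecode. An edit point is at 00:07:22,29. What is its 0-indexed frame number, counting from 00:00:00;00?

Complete 10-minute blocks: 0, each 17982 frames → 0.
Remaining 7 whole minutes in the current block: 1800 + 6 × 1798 = 12588 frames.
Within the current minute: 22 × 30 + 29 − 2 = 687 (labels ;00/;01 skipped at this minute). Total = 0 + 12588 + 687 = 13275.

13275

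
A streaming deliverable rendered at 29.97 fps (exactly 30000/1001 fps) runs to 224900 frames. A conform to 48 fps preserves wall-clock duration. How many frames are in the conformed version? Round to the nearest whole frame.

360200 frames

Frames at target rate = 224900 × (48) / (30000/1001) = 9004996/25 ≈ 360199.840.
Nearest whole frame: 360200.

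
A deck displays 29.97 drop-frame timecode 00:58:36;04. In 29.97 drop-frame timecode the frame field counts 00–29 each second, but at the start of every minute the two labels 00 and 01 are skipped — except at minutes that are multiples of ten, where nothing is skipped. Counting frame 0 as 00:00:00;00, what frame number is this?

105378

As if non-drop at 30 labels/s: (0 × 3600 + 58 × 60 + 36) × 30 + 4 = 105484.
Minute boundaries passed: 58; those not divisible by 10: 58 − 5 = 53; dropped labels = 2 × 53 = 106.
Actual frame index = 105484 − 106 = 105378.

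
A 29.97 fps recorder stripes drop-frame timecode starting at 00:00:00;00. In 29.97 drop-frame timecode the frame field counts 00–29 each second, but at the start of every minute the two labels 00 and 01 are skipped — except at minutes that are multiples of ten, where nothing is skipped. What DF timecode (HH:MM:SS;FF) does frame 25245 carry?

00:14:02;11

Each 10-minute DF block holds 10 × 60 × 30 − 9 × 2 = 17982 frames. 25245 ÷ 17982 → 1 full block, remainder 7263.
Within the partial block the first minute is 1800 frames and each further minute 1798, so 4 further minute boundaries passed. Total skipped labels = 18 × 1 + 2 × 4 = 26.
Non-drop label index = 25245 + 26 = 25271; at 30 labels/s that is 00:14:02:11, i.e. DF 00:14:02;11.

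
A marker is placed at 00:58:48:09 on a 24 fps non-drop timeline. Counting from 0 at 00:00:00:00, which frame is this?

Total seconds to the label: (0 × 3600 + 58 × 60 + 48) = 3528.
Frame index = 3528 × 24 + 9 = 84681.

frame 84681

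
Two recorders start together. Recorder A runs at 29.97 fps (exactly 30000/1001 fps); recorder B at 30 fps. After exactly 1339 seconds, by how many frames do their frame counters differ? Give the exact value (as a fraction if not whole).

3090/77 frames

A emits 30000/1001 × 1339 = 3090000/77 frames; B emits 30 × 1339 = 40170.
Difference = 3090/77 frames (≈ 40.1299); B is ahead of A.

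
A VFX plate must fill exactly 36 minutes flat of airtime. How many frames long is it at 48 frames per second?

103680 frames

36 min = 2160 s.
Frames = 2160 × 48 = 103680.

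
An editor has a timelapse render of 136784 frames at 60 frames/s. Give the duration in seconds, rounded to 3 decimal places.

Running time = 136784 × 1/60 = 34196/15 s ≈ 2279.733 s.

2279.733 seconds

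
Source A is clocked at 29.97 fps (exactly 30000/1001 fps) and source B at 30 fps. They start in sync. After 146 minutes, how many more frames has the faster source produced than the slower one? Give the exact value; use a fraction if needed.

262800/1001 frames

146 min = 8760 s.
A emits 30000/1001 × 8760 = 262800000/1001 frames; B emits 30 × 8760 = 262800.
Difference = 262800/1001 frames (≈ 262.5375); B is ahead of A.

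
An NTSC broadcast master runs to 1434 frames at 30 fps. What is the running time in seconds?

Running time = 1434 / (30) = 47.8 s.

47.8 seconds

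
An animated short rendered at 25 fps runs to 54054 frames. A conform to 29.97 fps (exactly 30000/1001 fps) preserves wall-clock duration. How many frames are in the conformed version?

Target frames = source frames × (target rate / source rate) = 54054 × (30000/1001)/(25) = 54054 × 1200/1001 = 64800.

64800 frames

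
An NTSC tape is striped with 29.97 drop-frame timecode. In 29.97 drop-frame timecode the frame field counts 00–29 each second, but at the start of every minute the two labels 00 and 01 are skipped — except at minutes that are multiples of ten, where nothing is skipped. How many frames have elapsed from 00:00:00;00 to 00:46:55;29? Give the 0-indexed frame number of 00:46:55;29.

Complete 10-minute blocks: 4, each 17982 frames → 71928.
Remaining 6 whole minutes in the current block: 1800 + 5 × 1798 = 10790 frames.
Within the current minute: 55 × 30 + 29 − 2 = 1677 (labels ;00/;01 skipped at this minute). Total = 71928 + 10790 + 1677 = 84395.

84395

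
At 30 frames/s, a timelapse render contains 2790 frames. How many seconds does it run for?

93 seconds

Running time = 2790 / (30) = 93 s.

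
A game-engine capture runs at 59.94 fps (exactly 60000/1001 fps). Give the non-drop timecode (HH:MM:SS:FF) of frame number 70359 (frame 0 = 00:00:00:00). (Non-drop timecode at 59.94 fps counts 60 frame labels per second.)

00:19:32:39

70359 ÷ 60 = 1172 full seconds, remainder 39 frames.
1172 s = 0 h 19 min 32 s.
Timecode: 00:19:32:39.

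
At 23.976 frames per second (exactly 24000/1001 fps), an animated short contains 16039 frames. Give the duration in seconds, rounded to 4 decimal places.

Running time = 16039 × 1001/24000 = 16055039/24000 s ≈ 668.9600 s.

668.9600 seconds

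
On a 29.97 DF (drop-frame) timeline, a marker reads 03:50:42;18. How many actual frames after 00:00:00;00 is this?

As if non-drop at 30 labels/s: (3 × 3600 + 50 × 60 + 42) × 30 + 18 = 415278.
Minute boundaries passed: 230; those not divisible by 10: 230 − 23 = 207; dropped labels = 2 × 207 = 414.
Actual frame index = 415278 − 414 = 414864.

414864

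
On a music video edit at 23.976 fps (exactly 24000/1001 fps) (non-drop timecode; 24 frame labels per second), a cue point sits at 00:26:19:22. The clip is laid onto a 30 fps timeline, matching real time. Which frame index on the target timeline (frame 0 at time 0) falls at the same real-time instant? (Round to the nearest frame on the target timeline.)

Source frame index: (0×3600 + 26×60 + 19) × 24 + 22 = 37918.
Real time: 37918 / (24000/1001) = 18977959/12000 s.
Target frame: (18977959/12000) × (30) = 18977959/400 ≈ 47444.897 → 47445.

frame 47445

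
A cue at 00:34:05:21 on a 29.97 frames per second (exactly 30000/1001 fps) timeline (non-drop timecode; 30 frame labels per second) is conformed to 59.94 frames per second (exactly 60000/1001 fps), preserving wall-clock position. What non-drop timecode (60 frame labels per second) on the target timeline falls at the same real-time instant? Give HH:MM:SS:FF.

00:34:05:42

Source frame index: (0×3600 + 34×60 + 5) × 30 + 21 = 61371.
Real time: 61371 / (30000/1001) = 20477457/10000 s.
Target frame: (20477457/10000) × (60000/1001) = 122742.
At 60 labels/s: frame 122742 → 00:34:05:42.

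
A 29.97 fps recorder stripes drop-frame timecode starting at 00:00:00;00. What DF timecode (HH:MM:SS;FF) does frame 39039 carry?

Each 10-minute DF block holds 10 × 60 × 30 − 9 × 2 = 17982 frames. 39039 ÷ 17982 → 2 full blocks, remainder 3075.
Within the partial block the first minute is 1800 frames and each further minute 1798, so 1 further minute boundary passed. Total skipped labels = 18 × 2 + 2 × 1 = 38.
Non-drop label index = 39039 + 38 = 39077; at 30 labels/s that is 00:21:42:17, i.e. DF 00:21:42;17.

00:21:42;17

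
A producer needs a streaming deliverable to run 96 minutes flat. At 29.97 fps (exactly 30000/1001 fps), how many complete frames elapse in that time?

96 min = 5760 s.
Frames = 5760 × 30000/1001 = 172800000/1001 ≈ 172627.3726.
Complete frames: 172627.

172627 frames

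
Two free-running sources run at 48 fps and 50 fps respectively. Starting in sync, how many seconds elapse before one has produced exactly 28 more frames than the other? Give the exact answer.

The gap grows by |50 − 48| = 2 frames per second.
Time for a 28-frame gap: 28 ÷ (2) = 14 s.

14 seconds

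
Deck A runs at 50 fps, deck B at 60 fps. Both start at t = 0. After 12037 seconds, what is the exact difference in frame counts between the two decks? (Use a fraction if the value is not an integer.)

120370 frames

A emits 50 × 12037 = 601850 frames; B emits 60 × 12037 = 722220.
Difference = 120370 frames; B is ahead of A.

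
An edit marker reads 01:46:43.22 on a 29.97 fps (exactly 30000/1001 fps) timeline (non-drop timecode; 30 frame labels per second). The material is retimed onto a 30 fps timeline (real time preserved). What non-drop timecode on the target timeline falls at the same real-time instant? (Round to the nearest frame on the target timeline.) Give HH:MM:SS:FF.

01:46:50:04

Source frame index: (1×3600 + 46×60 + 43) × 30 + 22 = 192112.
Real time: 192112 / (30000/1001) = 12019007/1875 s.
Target frame: (12019007/1875) × (30) = 24038014/125 ≈ 192304.112 → 192304.
At 30 labels/s: frame 192304 → 01:46:50:04.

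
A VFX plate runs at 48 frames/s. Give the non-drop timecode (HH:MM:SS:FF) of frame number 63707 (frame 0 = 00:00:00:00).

63707 ÷ 48 = 1327 full seconds, remainder 11 frames.
1327 s = 0 h 22 min 7 s.
Timecode: 00:22:07:11.

00:22:07:11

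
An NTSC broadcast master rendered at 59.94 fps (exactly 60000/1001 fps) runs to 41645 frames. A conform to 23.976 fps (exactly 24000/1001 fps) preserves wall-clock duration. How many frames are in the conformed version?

Target frames = source frames × (target rate / source rate) = 41645 × (24000/1001)/(60000/1001) = 41645 × 2/5 = 16658.

16658 frames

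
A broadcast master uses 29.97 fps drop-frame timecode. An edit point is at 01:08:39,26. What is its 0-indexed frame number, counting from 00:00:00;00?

123472

Complete 10-minute blocks: 6, each 17982 frames → 107892.
Remaining 8 whole minutes in the current block: 1800 + 7 × 1798 = 14386 frames.
Within the current minute: 39 × 30 + 26 − 2 = 1194 (labels ;00/;01 skipped at this minute). Total = 107892 + 14386 + 1194 = 123472.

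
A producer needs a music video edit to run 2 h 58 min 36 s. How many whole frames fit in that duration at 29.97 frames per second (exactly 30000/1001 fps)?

321158 frames

2 h 58 min 36 s = 10716 s.
Frames = 10716 × 30000/1001 = 321480000/1001 ≈ 321158.8412.
Complete frames: 321158.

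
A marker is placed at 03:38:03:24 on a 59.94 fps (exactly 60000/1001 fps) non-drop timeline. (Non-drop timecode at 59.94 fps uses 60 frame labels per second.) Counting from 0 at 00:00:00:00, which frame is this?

Total seconds to the label: (3 × 3600 + 38 × 60 + 3) = 13083.
Frame index = 13083 × 60 + 24 = 785004.

frame 785004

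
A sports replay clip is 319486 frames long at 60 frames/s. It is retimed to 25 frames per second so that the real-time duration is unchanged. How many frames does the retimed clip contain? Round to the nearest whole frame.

Frames at target rate = 319486 × (25) / (60) = 798715/6 ≈ 133119.167.
Nearest whole frame: 133119.

133119 frames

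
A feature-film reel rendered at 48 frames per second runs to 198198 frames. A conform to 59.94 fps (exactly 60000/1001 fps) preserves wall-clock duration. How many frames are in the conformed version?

247500 frames

Target frames = source frames × (target rate / source rate) = 198198 × (60000/1001)/(48) = 198198 × 1250/1001 = 247500.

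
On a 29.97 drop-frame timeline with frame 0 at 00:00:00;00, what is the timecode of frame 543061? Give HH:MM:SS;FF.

05:02:00;05

Ten DF minutes hold 17982 frames, so frame 543061 lies in block 30 (frames 539460–557441) with 3601 frames into that block.
The block's first minute is 1800 frames and the rest 1798 each; 3601 frames reaches minute 2, so 30 × 18 + 2 × 2 = 544 labels have been skipped so far.
Adding those back, label number 543061 + 544 = 543605 at 30 labels/s is 18120 s + 5 f = 5 h 2 min 0 s frame 5, i.e. 05:02:00;05.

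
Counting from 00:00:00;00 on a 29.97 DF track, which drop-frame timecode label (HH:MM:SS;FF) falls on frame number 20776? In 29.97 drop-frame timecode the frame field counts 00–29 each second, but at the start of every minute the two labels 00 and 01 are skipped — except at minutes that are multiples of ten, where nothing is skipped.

Each 10-minute DF block holds 10 × 60 × 30 − 9 × 2 = 17982 frames. 20776 ÷ 17982 → 1 full block, remainder 2794.
Within the partial block the first minute is 1800 frames and each further minute 1798, so 1 further minute boundary passed. Total skipped labels = 18 × 1 + 2 × 1 = 20.
Non-drop label index = 20776 + 20 = 20796; at 30 labels/s that is 00:11:33:06, i.e. DF 00:11:33;06.

00:11:33;06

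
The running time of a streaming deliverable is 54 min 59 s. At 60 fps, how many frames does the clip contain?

197940 frames

54 min 59 s = 3299 s.
Frames = 3299 × 60 = 197940.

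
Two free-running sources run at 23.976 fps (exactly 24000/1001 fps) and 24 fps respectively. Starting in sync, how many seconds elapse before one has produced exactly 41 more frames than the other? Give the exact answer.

The gap grows by |24 − 24000/1001| = 24/1001 frames per second.
Time for a 41-frame gap: 41 ÷ (24/1001) = 41041/24 s.

41041/24 seconds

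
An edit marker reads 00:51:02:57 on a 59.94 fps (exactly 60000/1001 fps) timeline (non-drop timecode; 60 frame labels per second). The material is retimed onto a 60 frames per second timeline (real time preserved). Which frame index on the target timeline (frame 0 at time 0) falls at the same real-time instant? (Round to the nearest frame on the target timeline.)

frame 183961

Source frame index: (0×3600 + 51×60 + 2) × 60 + 57 = 183777.
Real time: 183777 / (60000/1001) = 61320259/20000 s.
Target frame: (61320259/20000) × (60) = 183960777/1000 ≈ 183960.777 → 183961.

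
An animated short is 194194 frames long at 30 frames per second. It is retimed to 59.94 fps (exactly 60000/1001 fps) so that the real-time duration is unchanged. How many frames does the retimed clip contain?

388000 frames

Target frames = source frames × (target rate / source rate) = 194194 × (60000/1001)/(30) = 194194 × 2000/1001 = 388000.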